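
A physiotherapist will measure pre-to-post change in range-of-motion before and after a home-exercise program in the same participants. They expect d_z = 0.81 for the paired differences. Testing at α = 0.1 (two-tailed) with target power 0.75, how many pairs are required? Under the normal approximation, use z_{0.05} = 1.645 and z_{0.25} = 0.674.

For a paired (one-sample on differences) test: n = ((z_{α/2} + z_β) / d)².
z_{α/2} + z_β = 1.645 + 0.674 = 2.319.
n = (2.319 / 0.81)² = 2.863² = 8.20.
Round up.

n = 9 pairs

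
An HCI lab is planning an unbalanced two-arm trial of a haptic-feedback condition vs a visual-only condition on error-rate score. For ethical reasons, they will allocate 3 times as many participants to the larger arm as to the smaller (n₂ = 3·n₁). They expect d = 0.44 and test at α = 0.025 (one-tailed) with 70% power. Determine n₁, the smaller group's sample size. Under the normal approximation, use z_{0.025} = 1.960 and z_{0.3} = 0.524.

With allocation ratio k = n₂/n₁ = 3, Var(x̄₁−x̄₂) = σ²(1/n₁ + 1/(k·n₁)) = σ²·(k+1)/(k·n₁).
So n₁ = (1 + 1/k)·((z_{α} + z_β)/d)² = 1.333 × (2.484/0.44)².
n₁ = 1.333 × 31.87 = 42.5.
Round up: n₁ = 43, giving n₂ = 3 × 43 = 129.

n₁ = 43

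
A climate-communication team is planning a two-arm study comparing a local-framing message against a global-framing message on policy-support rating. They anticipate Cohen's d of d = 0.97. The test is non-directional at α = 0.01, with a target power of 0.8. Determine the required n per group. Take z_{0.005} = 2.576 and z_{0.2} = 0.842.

n = 25 per group

For two independent groups with equal n: n = 2·((z_{α/2} + z_β) / d)².
z_{α/2} + z_β = 2.576 + 0.842 = 3.418.
n = 2 × (3.418 / 0.97)² = 2 × 3.524² = 2 × 12.42 = 24.8.
Round up to the next whole participant.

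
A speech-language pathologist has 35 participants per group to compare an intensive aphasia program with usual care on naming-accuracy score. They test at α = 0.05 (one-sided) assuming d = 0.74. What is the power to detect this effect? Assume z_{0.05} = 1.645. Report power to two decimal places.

power ≈ 0.93

For two equal groups, power = Φ(d·√(n/2) − z_{α}).
d·√(n/2) = 0.74 × √(35/2) = 0.74 × 4.183 = 3.096.
z_β = 3.096 − 1.645 = 1.451.
Power = Φ(1.451) = 0.927.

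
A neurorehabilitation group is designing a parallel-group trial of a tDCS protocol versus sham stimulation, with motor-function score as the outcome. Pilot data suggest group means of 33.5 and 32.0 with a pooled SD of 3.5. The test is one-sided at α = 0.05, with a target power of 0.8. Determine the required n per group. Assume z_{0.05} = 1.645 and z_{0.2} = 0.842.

Cohen's d = |M₁ − M₂| / SD_pooled = |33.5 − 32.0| / 3.5 = 1.5 / 3.5 = 0.429.
For two independent groups with equal n: n = 2·((z_{α} + z_β) / d)².
z_{α} + z_β = 1.645 + 0.842 = 2.487.
n = 2 × (2.487 / 0.429)² = 2 × 5.797² = 2 × 33.61 = 67.2.
Round up to the next whole participant.

n = 68 per group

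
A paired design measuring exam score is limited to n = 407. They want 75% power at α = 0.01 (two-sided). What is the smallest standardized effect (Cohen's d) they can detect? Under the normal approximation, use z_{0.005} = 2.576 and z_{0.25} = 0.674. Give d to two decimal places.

d_min ≈ 0.16

For a single sample (or paired design) of n = 407: d_min = (z_{α/2} + z_β)/√n.
z-sum = 2.576 + 0.674 = 3.250.
d_min = 3.250 / √407 = 3.250 / 20.174 = 0.161.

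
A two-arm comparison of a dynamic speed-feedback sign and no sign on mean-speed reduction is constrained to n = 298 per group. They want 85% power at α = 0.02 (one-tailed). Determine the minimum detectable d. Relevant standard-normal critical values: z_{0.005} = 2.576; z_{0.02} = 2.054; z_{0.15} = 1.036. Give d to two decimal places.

For two independent groups of n = 298 each: d_min = (z_{α} + z_β)·√(2/n).
z-sum = 2.054 + 1.036 = 3.090.
d_min = 3.090 × √(2/298) = 3.090 × 0.0819 = 0.253.

d_min ≈ 0.25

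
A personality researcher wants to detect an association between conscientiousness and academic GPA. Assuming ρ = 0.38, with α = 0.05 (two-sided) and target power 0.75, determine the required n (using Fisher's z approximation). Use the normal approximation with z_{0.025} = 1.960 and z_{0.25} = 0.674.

Fisher's z: C = ½·ln((1+r)/(1−r)) = ½·ln(2.2258) = 0.4001.
n = ((z_{α/2} + z_β)/C)² + 3.
(1.960 + 0.674) / 0.4001 = 2.634 / 0.4001 = 6.583.
n = 6.583² + 3 = 43.34 + 3 = 46.3.
Round up.

n = 47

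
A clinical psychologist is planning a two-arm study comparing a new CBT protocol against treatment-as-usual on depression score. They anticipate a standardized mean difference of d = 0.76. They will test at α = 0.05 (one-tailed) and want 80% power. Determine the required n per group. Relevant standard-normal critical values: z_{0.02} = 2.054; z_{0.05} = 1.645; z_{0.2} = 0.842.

For two independent groups with equal n: n = 2·((z_{α} + z_β) / d)².
z_{α} + z_β = 1.645 + 0.842 = 2.487.
n = 2 × (2.487 / 0.76)² = 2 × 3.272² = 2 × 10.71 = 21.4.
Round up to the next whole participant.

n = 22 per group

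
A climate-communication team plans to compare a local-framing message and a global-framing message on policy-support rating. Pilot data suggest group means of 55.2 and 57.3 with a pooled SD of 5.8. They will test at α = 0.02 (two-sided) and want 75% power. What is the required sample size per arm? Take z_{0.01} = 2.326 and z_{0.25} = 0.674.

n = 138 per group

Cohen's d = |M₁ − M₂| / SD_pooled = |55.2 − 57.3| / 5.8 = 2.1 / 5.8 = 0.362.
For two independent groups with equal n: n = 2·((z_{α/2} + z_β) / d)².
z_{α/2} + z_β = 2.326 + 0.674 = 3.000.
n = 2 × (3.000 / 0.362)² = 2 × 8.287² = 2 × 68.68 = 137.4.
Round up to the next whole participant.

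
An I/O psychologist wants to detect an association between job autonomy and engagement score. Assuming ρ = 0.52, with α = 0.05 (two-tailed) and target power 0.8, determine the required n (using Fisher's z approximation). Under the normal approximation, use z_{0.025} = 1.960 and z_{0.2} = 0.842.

Fisher's z: C = ½·ln((1+r)/(1−r)) = ½·ln(3.1667) = 0.5763.
n = ((z_{α/2} + z_β)/C)² + 3.
(1.960 + 0.842) / 0.5763 = 2.802 / 0.5763 = 4.862.
n = 4.862² + 3 = 23.64 + 3 = 26.6.
Round up.

n = 27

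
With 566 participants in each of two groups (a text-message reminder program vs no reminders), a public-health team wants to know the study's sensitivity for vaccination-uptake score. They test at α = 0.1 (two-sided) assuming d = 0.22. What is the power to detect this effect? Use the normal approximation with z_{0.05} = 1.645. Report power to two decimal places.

power ≈ 0.98

For two equal groups, power = Φ(d·√(n/2) − z_{α/2}).
d·√(n/2) = 0.22 × √(566/2) = 0.22 × 16.823 = 3.701.
z_β = 3.701 − 1.645 = 2.056.
Power = Φ(2.056) = 0.980.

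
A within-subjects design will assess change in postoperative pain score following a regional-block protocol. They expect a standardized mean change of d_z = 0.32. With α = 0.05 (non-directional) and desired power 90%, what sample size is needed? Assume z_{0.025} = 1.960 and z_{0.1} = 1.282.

n = 103 pairs

For a paired (one-sample on differences) test: n = ((z_{α/2} + z_β) / d)².
z_{α/2} + z_β = 1.960 + 1.282 = 3.242.
n = (3.242 / 0.32)² = 10.131² = 102.64.
Round up.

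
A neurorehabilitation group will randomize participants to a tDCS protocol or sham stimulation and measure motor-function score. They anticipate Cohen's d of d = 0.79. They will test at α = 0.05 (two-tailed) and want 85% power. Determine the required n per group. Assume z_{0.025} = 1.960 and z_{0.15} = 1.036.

For two independent groups with equal n: n = 2·((z_{α/2} + z_β) / d)².
z_{α/2} + z_β = 1.960 + 1.036 = 2.996.
n = 2 × (2.996 / 0.79)² = 2 × 3.792² = 2 × 14.38 = 28.8.
Round up to the next whole participant.

n = 29 per group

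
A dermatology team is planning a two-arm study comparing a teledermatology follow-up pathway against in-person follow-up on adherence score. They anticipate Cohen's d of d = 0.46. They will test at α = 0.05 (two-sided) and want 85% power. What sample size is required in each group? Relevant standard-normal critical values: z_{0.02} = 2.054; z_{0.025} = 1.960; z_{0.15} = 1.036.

n = 85 per group

For two independent groups with equal n: n = 2·((z_{α/2} + z_β) / d)².
z_{α/2} + z_β = 1.960 + 1.036 = 2.996.
n = 2 × (2.996 / 0.46)² = 2 × 6.513² = 2 × 42.42 = 84.8.
Round up to the next whole participant.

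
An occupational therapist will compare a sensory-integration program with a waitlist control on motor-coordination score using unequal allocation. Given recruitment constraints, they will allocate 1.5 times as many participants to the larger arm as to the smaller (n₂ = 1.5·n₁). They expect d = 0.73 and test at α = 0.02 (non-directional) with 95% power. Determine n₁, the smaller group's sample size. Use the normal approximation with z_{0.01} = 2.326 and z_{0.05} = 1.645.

n₁ = 50

With allocation ratio k = n₂/n₁ = 1.5, Var(x̄₁−x̄₂) = σ²(1/n₁ + 1/(k·n₁)) = σ²·(k+1)/(k·n₁).
So n₁ = (1 + 1/k)·((z_{α/2} + z_β)/d)² = 1.667 × (3.971/0.73)².
n₁ = 1.667 × 29.59 = 49.3.
Round up: n₁ = 50, giving n₂ = 1.5 × 50 = 75.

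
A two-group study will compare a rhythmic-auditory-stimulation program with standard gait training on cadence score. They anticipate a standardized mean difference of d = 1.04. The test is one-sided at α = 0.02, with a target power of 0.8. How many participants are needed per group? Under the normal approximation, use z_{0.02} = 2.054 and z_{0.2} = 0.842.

n = 16 per group

For two independent groups with equal n: n = 2·((z_{α} + z_β) / d)².
z_{α} + z_β = 2.054 + 0.842 = 2.896.
n = 2 × (2.896 / 1.04)² = 2 × 2.785² = 2 × 7.75 = 15.5.
Round up to the next whole participant.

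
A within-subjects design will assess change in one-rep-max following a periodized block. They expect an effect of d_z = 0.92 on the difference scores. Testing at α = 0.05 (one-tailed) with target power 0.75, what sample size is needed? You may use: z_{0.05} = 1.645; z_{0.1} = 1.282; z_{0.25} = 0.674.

For a paired (one-sample on differences) test: n = ((z_{α} + z_β) / d)².
z_{α} + z_β = 1.645 + 0.674 = 2.319.
n = (2.319 / 0.92)² = 2.521² = 6.35.
Round up.

n = 7 pairs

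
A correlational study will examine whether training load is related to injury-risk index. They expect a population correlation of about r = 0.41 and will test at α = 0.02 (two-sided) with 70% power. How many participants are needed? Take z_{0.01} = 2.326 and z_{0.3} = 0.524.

Fisher's z: C = ½·ln((1+r)/(1−r)) = ½·ln(2.3898) = 0.4356.
n = ((z_{α/2} + z_β)/C)² + 3.
(2.326 + 0.524) / 0.4356 = 2.850 / 0.4356 = 6.543.
n = 6.543² + 3 = 42.81 + 3 = 45.8.
Round up.

n = 46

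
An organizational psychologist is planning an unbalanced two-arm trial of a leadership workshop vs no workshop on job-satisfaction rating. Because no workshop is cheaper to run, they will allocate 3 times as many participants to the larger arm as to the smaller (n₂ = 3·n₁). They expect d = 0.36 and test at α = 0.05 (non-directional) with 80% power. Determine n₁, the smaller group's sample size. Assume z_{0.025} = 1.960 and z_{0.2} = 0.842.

n₁ = 81

With allocation ratio k = n₂/n₁ = 3, Var(x̄₁−x̄₂) = σ²(1/n₁ + 1/(k·n₁)) = σ²·(k+1)/(k·n₁).
So n₁ = (1 + 1/k)·((z_{α/2} + z_β)/d)² = 1.333 × (2.802/0.36)².
n₁ = 1.333 × 60.58 = 80.8.
Round up: n₁ = 81, giving n₂ = 3 × 81 = 243.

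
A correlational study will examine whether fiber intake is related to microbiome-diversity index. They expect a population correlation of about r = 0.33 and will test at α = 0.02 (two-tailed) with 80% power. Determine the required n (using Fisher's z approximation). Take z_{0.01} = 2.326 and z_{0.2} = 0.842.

Fisher's z: C = ½·ln((1+r)/(1−r)) = ½·ln(1.9851) = 0.3428.
n = ((z_{α/2} + z_β)/C)² + 3.
(2.326 + 0.842) / 0.3428 = 3.168 / 0.3428 = 9.242.
n = 9.242² + 3 = 85.41 + 3 = 88.4.
Round up.

n = 89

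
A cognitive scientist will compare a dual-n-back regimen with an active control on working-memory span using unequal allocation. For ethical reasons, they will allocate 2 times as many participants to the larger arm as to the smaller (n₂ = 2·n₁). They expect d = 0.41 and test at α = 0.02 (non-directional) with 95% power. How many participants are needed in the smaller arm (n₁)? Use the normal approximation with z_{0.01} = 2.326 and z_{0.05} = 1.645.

n₁ = 141

With allocation ratio k = n₂/n₁ = 2, Var(x̄₁−x̄₂) = σ²(1/n₁ + 1/(k·n₁)) = σ²·(k+1)/(k·n₁).
So n₁ = (1 + 1/k)·((z_{α/2} + z_β)/d)² = 1.500 × (3.971/0.41)².
n₁ = 1.500 × 93.81 = 140.7.
Round up: n₁ = 141, giving n₂ = 2 × 141 = 282.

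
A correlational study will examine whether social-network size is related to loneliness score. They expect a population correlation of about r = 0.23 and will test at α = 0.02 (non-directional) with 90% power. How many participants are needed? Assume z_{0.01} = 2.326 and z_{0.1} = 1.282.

Fisher's z: C = ½·ln((1+r)/(1−r)) = ½·ln(1.5974) = 0.2342.
n = ((z_{α/2} + z_β)/C)² + 3.
(2.326 + 1.282) / 0.2342 = 3.608 / 0.2342 = 15.406.
n = 15.406² + 3 = 237.33 + 3 = 240.3.
Round up.

n = 241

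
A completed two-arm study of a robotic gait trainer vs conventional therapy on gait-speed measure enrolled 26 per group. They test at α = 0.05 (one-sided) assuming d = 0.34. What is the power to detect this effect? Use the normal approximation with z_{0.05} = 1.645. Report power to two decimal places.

For two equal groups, power = Φ(d·√(n/2) − z_{α}).
d·√(n/2) = 0.34 × √(26/2) = 0.34 × 3.606 = 1.226.
z_β = 1.226 − 1.645 = -0.419.
Power = Φ(-0.419) = 0.338.

power ≈ 0.34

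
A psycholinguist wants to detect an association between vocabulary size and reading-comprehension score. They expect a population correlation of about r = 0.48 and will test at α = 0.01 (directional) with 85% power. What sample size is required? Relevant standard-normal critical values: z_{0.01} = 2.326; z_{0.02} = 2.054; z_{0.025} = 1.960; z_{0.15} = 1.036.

n = 45

Fisher's z: C = ½·ln((1+r)/(1−r)) = ½·ln(2.8462) = 0.5230.
n = ((z_{α} + z_β)/C)² + 3.
(2.326 + 1.036) / 0.5230 = 3.362 / 0.5230 = 6.428.
n = 6.428² + 3 = 41.32 + 3 = 44.3.
Round up.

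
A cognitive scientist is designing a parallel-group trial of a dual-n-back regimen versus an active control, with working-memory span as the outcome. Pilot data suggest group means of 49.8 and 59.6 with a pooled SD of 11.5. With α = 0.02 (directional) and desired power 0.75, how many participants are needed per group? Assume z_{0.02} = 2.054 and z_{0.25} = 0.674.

Cohen's d = |M₁ − M₂| / SD_pooled = |49.8 − 59.6| / 11.5 = 9.8 / 11.5 = 0.852.
For two independent groups with equal n: n = 2·((z_{α} + z_β) / d)².
z_{α} + z_β = 2.054 + 0.674 = 2.728.
n = 2 × (2.728 / 0.852)² = 2 × 3.202² = 2 × 10.25 = 20.5.
Round up to the next whole participant.

n = 21 per group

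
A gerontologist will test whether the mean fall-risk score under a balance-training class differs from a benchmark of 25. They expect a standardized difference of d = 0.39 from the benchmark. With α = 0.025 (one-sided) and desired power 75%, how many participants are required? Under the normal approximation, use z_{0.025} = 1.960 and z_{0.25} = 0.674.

n = 46

For a one-sample test: n = ((z_{α} + z_β) / d)².
z_{α} + z_β = 1.960 + 0.674 = 2.634.
n = (2.634 / 0.39)² = 6.754² = 45.61.
Round up.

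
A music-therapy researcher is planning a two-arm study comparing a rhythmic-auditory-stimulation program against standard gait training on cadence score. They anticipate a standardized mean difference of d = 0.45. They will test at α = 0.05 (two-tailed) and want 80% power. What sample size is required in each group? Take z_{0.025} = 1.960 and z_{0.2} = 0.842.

n = 78 per group

For two independent groups with equal n: n = 2·((z_{α/2} + z_β) / d)².
z_{α/2} + z_β = 1.960 + 0.842 = 2.802.
n = 2 × (2.802 / 0.45)² = 2 × 6.227² = 2 × 38.77 = 77.5.
Round up to the next whole participant.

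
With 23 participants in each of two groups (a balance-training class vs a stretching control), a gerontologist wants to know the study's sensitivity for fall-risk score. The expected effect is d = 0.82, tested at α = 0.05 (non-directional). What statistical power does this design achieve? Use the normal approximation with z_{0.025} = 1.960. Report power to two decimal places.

For two equal groups, power = Φ(d·√(n/2) − z_{α/2}).
d·√(n/2) = 0.82 × √(23/2) = 0.82 × 3.391 = 2.781.
z_β = 2.781 − 1.960 = 0.821.
Power = Φ(0.821) = 0.794.

power ≈ 0.79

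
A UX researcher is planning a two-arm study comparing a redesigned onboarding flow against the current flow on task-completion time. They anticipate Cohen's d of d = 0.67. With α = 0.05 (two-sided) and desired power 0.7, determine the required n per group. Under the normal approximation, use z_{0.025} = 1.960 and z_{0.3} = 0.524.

For two independent groups with equal n: n = 2·((z_{α/2} + z_β) / d)².
z_{α/2} + z_β = 1.960 + 0.524 = 2.484.
n = 2 × (2.484 / 0.67)² = 2 × 3.707² = 2 × 13.75 = 27.5.
Round up to the next whole participant.

n = 28 per group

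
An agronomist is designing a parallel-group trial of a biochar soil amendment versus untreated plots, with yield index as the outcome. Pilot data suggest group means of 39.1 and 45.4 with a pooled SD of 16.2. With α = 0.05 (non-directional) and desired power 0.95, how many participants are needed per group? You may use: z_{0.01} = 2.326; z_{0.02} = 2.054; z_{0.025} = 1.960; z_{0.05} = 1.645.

n = 172 per group

Cohen's d = |M₁ − M₂| / SD_pooled = |39.1 − 45.4| / 16.2 = 6.3 / 16.2 = 0.389.
For two independent groups with equal n: n = 2·((z_{α/2} + z_β) / d)².
z_{α/2} + z_β = 1.960 + 1.645 = 3.605.
n = 2 × (3.605 / 0.389)² = 2 × 9.267² = 2 × 85.88 = 171.8.
Round up to the next whole participant.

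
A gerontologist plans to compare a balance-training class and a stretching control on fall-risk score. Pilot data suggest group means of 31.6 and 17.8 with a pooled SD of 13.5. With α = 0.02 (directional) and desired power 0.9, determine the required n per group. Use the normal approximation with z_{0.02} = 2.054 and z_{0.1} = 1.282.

Cohen's d = |M₁ − M₂| / SD_pooled = |31.6 − 17.8| / 13.5 = 13.8 / 13.5 = 1.022.
For two independent groups with equal n: n = 2·((z_{α} + z_β) / d)².
z_{α} + z_β = 2.054 + 1.282 = 3.336.
n = 2 × (3.336 / 1.022)² = 2 × 3.264² = 2 × 10.65 = 21.3.
Round up to the next whole participant.

n = 22 per group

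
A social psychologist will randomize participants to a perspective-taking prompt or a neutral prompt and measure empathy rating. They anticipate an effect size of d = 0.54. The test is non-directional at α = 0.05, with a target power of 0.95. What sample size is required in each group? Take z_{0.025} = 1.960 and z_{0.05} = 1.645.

n = 90 per group

For two independent groups with equal n: n = 2·((z_{α/2} + z_β) / d)².
z_{α/2} + z_β = 1.960 + 1.645 = 3.605.
n = 2 × (3.605 / 0.54)² = 2 × 6.676² = 2 × 44.57 = 89.1.
Round up to the next whole participant.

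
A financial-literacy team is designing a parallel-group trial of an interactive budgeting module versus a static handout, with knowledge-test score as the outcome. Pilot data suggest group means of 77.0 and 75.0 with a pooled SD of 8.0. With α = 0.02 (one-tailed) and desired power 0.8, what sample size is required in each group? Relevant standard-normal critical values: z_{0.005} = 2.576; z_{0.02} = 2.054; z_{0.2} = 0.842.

n = 269 per group

Cohen's d = |M₁ − M₂| / SD_pooled = |77.0 − 75.0| / 8.0 = 2.0 / 8.0 = 0.250.
For two independent groups with equal n: n = 2·((z_{α} + z_β) / d)².
z_{α} + z_β = 2.054 + 0.842 = 2.896.
n = 2 × (2.896 / 0.250)² = 2 × 11.584² = 2 × 134.19 = 268.4.
Round up to the next whole participant.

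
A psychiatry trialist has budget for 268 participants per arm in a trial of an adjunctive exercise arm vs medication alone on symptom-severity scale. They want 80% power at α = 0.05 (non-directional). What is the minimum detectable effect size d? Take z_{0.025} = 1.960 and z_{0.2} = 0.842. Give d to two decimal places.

For two independent groups of n = 268 each: d_min = (z_{α/2} + z_β)·√(2/n).
z-sum = 1.960 + 0.842 = 2.802.
d_min = 2.802 × √(2/268) = 2.802 × 0.0864 = 0.242.

d_min ≈ 0.24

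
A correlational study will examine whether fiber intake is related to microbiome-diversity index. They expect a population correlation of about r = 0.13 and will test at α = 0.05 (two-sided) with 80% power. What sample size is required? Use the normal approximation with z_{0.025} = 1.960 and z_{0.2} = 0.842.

n = 463

Fisher's z: C = ½·ln((1+r)/(1−r)) = ½·ln(1.2989) = 0.1307.
n = ((z_{α/2} + z_β)/C)² + 3.
(1.960 + 0.842) / 0.1307 = 2.802 / 0.1307 = 21.438.
n = 21.438² + 3 = 459.61 + 3 = 462.6.
Round up.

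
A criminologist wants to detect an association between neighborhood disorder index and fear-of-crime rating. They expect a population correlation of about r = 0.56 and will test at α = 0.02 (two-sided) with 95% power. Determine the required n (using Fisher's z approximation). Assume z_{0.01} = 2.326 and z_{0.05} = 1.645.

n = 43

Fisher's z: C = ½·ln((1+r)/(1−r)) = ½·ln(3.5455) = 0.6328.
n = ((z_{α/2} + z_β)/C)² + 3.
(2.326 + 1.645) / 0.6328 = 3.971 / 0.6328 = 6.275.
n = 6.275² + 3 = 39.38 + 3 = 42.4.
Round up.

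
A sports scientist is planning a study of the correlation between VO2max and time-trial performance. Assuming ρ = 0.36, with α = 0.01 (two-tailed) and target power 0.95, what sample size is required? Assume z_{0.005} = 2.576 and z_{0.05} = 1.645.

Fisher's z: C = ½·ln((1+r)/(1−r)) = ½·ln(2.1250) = 0.3769.
n = ((z_{α/2} + z_β)/C)² + 3.
(2.576 + 1.645) / 0.3769 = 4.221 / 0.3769 = 11.199.
n = 11.199² + 3 = 125.42 + 3 = 128.4.
Round up.

n = 129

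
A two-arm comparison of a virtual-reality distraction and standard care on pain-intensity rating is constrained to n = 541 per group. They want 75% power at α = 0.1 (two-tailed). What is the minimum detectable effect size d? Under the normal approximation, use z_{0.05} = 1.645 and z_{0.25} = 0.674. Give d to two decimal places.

d_min ≈ 0.14

For two independent groups of n = 541 each: d_min = (z_{α/2} + z_β)·√(2/n).
z-sum = 1.645 + 0.674 = 2.319.
d_min = 2.319 × √(2/541) = 2.319 × 0.0608 = 0.141.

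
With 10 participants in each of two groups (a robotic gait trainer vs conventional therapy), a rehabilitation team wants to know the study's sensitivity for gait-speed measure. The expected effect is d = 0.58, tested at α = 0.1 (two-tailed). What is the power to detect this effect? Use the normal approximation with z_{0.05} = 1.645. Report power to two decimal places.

For two equal groups, power = Φ(d·√(n/2) − z_{α/2}).
d·√(n/2) = 0.58 × √(10/2) = 0.58 × 2.236 = 1.297.
z_β = 1.297 − 1.645 = -0.348.
Power = Φ(-0.348) = 0.364.

power ≈ 0.36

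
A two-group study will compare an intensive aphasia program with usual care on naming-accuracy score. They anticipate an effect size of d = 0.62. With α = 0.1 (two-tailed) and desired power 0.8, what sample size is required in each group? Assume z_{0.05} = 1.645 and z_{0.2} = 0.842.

For two independent groups with equal n: n = 2·((z_{α/2} + z_β) / d)².
z_{α/2} + z_β = 1.645 + 0.842 = 2.487.
n = 2 × (2.487 / 0.62)² = 2 × 4.011² = 2 × 16.09 = 32.2.
Round up to the next whole participant.

n = 33 per group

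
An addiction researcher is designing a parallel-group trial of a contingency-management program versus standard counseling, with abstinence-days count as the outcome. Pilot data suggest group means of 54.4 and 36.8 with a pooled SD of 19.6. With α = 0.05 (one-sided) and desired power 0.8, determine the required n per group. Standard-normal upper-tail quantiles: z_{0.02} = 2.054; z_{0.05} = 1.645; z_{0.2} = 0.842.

Cohen's d = |M₁ − M₂| / SD_pooled = |54.4 − 36.8| / 19.6 = 17.6 / 19.6 = 0.898.
For two independent groups with equal n: n = 2·((z_{α} + z_β) / d)².
z_{α} + z_β = 1.645 + 0.842 = 2.487.
n = 2 × (2.487 / 0.898)² = 2 × 2.769² = 2 × 7.67 = 15.3.
Round up to the next whole participant.

n = 16 per group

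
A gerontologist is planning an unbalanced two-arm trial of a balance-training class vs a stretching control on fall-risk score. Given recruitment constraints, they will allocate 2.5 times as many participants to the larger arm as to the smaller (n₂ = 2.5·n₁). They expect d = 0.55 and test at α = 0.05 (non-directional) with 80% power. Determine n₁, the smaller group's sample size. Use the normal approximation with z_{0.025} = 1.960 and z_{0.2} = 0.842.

With allocation ratio k = n₂/n₁ = 2.5, Var(x̄₁−x̄₂) = σ²(1/n₁ + 1/(k·n₁)) = σ²·(k+1)/(k·n₁).
So n₁ = (1 + 1/k)·((z_{α/2} + z_β)/d)² = 1.400 × (2.802/0.55)².
n₁ = 1.400 × 25.95 = 36.3.
Round up: n₁ = 37, giving n₂ = ⌈2.5 × 37⌉ = ⌈92.5⌉ = 93.

n₁ = 37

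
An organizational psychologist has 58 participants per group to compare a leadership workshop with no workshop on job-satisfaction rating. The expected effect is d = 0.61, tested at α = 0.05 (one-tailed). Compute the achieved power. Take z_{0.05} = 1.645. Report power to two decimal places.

For two equal groups, power = Φ(d·√(n/2) − z_{α}).
d·√(n/2) = 0.61 × √(58/2) = 0.61 × 5.385 = 3.285.
z_β = 3.285 − 1.645 = 1.640.
Power = Φ(1.640) = 0.949.

power ≈ 0.95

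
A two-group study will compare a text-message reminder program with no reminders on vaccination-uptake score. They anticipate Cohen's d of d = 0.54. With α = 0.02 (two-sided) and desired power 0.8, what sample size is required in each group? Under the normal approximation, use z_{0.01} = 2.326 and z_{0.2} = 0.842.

n = 69 per group

For two independent groups with equal n: n = 2·((z_{α/2} + z_β) / d)².
z_{α/2} + z_β = 2.326 + 0.842 = 3.168.
n = 2 × (3.168 / 0.54)² = 2 × 5.867² = 2 × 34.42 = 68.8.
Round up to the next whole participant.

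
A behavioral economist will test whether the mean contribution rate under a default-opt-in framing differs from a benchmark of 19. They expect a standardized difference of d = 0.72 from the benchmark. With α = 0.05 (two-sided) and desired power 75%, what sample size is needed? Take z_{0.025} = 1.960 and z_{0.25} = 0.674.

For a one-sample test: n = ((z_{α/2} + z_β) / d)².
z_{α/2} + z_β = 1.960 + 0.674 = 2.634.
n = (2.634 / 0.72)² = 3.658² = 13.38.
Round up.

n = 14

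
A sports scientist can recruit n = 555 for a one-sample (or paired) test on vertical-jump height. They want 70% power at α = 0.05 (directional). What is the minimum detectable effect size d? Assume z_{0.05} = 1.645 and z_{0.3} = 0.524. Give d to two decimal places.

For a single sample (or paired design) of n = 555: d_min = (z_{α} + z_β)/√n.
z-sum = 1.645 + 0.524 = 2.169.
d_min = 2.169 / √555 = 2.169 / 23.558 = 0.092.

d_min ≈ 0.09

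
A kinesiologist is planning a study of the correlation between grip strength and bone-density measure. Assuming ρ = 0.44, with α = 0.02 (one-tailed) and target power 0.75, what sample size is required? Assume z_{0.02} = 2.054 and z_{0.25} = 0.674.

n = 37

Fisher's z: C = ½·ln((1+r)/(1−r)) = ½·ln(2.5714) = 0.4722.
n = ((z_{α} + z_β)/C)² + 3.
(2.054 + 0.674) / 0.4722 = 2.728 / 0.4722 = 5.777.
n = 5.777² + 3 = 33.38 + 3 = 36.4.
Round up.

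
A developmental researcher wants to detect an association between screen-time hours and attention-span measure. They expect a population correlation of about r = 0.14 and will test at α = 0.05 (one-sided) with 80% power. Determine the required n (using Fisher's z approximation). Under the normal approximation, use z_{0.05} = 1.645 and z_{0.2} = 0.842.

Fisher's z: C = ½·ln((1+r)/(1−r)) = ½·ln(1.3256) = 0.1409.
n = ((z_{α} + z_β)/C)² + 3.
(1.645 + 0.842) / 0.1409 = 2.487 / 0.1409 = 17.651.
n = 17.651² + 3 = 311.55 + 3 = 314.6.
Round up.

n = 315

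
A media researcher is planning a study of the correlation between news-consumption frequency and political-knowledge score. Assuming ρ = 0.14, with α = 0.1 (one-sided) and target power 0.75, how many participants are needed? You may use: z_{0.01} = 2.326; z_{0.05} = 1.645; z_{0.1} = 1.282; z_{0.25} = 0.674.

n = 196

Fisher's z: C = ½·ln((1+r)/(1−r)) = ½·ln(1.3256) = 0.1409.
n = ((z_{α} + z_β)/C)² + 3.
(1.282 + 0.674) / 0.1409 = 1.956 / 0.1409 = 13.882.
n = 13.882² + 3 = 192.72 + 3 = 195.7.
Round up.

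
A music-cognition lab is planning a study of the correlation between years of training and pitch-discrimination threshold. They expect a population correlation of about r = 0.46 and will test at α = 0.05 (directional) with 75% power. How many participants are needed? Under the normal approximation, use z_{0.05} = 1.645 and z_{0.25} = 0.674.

Fisher's z: C = ½·ln((1+r)/(1−r)) = ½·ln(2.7037) = 0.4973.
n = ((z_{α} + z_β)/C)² + 3.
(1.645 + 0.674) / 0.4973 = 2.319 / 0.4973 = 4.663.
n = 4.663² + 3 = 21.75 + 3 = 24.7.
Round up.

n = 25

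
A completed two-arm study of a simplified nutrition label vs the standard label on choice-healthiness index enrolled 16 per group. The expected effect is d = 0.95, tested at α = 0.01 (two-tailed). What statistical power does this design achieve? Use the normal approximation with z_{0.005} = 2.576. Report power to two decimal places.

For two equal groups, power = Φ(d·√(n/2) − z_{α/2}).
d·√(n/2) = 0.95 × √(16/2) = 0.95 × 2.828 = 2.687.
z_β = 2.687 − 2.576 = 0.111.
Power = Φ(0.111) = 0.544.

power ≈ 0.54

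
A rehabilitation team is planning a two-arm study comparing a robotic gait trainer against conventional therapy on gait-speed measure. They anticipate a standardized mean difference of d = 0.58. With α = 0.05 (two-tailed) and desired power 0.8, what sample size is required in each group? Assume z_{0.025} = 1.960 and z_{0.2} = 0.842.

n = 47 per group

For two independent groups with equal n: n = 2·((z_{α/2} + z_β) / d)².
z_{α/2} + z_β = 1.960 + 0.842 = 2.802.
n = 2 × (2.802 / 0.58)² = 2 × 4.831² = 2 × 23.34 = 46.7.
Round up to the next whole participant.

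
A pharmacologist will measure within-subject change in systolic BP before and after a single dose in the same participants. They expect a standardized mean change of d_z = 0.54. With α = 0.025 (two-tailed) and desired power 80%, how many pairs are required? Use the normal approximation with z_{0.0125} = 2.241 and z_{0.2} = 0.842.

For a paired (one-sample on differences) test: n = ((z_{α/2} + z_β) / d)².
z_{α/2} + z_β = 2.241 + 0.842 = 3.083.
n = (3.083 / 0.54)² = 5.709² = 32.60.
Round up.

n = 33 pairs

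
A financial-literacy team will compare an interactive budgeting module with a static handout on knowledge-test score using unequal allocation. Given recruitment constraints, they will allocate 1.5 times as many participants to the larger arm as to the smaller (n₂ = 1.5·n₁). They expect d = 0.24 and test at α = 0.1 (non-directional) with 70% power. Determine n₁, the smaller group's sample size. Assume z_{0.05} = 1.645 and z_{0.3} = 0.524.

With allocation ratio k = n₂/n₁ = 1.5, Var(x̄₁−x̄₂) = σ²(1/n₁ + 1/(k·n₁)) = σ²·(k+1)/(k·n₁).
So n₁ = (1 + 1/k)·((z_{α/2} + z_β)/d)² = 1.667 × (2.169/0.24)².
n₁ = 1.667 × 81.68 = 136.1.
Round up: n₁ = 137, giving n₂ = ⌈1.5 × 137⌉ = ⌈205.5⌉ = 206.

n₁ = 137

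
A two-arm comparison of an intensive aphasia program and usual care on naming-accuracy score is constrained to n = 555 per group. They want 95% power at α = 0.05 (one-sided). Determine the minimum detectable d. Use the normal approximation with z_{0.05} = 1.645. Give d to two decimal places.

d_min ≈ 0.20

For two independent groups of n = 555 each: d_min = (z_{α} + z_β)·√(2/n).
z-sum = 1.645 + 1.645 = 3.290.
d_min = 3.290 × √(2/555) = 3.290 × 0.0600 = 0.197.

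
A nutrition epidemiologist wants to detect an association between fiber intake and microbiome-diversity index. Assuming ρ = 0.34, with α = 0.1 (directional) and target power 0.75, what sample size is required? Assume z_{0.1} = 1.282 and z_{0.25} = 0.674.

n = 34

Fisher's z: C = ½·ln((1+r)/(1−r)) = ½·ln(2.0303) = 0.3541.
n = ((z_{α} + z_β)/C)² + 3.
(1.282 + 0.674) / 0.3541 = 1.956 / 0.3541 = 5.524.
n = 5.524² + 3 = 30.51 + 3 = 33.5.
Round up.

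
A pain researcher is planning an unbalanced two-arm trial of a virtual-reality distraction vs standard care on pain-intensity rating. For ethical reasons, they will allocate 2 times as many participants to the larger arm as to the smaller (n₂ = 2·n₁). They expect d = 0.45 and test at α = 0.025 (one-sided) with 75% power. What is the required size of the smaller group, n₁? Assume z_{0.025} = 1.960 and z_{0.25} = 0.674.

With allocation ratio k = n₂/n₁ = 2, Var(x̄₁−x̄₂) = σ²(1/n₁ + 1/(k·n₁)) = σ²·(k+1)/(k·n₁).
So n₁ = (1 + 1/k)·((z_{α} + z_β)/d)² = 1.500 × (2.634/0.45)².
n₁ = 1.500 × 34.26 = 51.4.
Round up: n₁ = 52, giving n₂ = 2 × 52 = 104.

n₁ = 52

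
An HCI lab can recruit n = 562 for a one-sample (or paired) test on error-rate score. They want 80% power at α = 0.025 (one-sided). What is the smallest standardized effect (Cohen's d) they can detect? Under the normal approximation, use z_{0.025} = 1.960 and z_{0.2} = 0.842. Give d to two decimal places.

d_min ≈ 0.12

For a single sample (or paired design) of n = 562: d_min = (z_{α} + z_β)/√n.
z-sum = 1.960 + 0.842 = 2.802.
d_min = 2.802 / √562 = 2.802 / 23.707 = 0.118.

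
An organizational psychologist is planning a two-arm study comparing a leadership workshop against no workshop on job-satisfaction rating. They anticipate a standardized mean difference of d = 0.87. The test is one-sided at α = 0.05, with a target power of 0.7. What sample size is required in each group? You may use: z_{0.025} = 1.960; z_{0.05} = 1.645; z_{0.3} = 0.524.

For two independent groups with equal n: n = 2·((z_{α} + z_β) / d)².
z_{α} + z_β = 1.645 + 0.524 = 2.169.
n = 2 × (2.169 / 0.87)² = 2 × 2.493² = 2 × 6.22 = 12.4.
Round up to the next whole participant.

n = 13 per group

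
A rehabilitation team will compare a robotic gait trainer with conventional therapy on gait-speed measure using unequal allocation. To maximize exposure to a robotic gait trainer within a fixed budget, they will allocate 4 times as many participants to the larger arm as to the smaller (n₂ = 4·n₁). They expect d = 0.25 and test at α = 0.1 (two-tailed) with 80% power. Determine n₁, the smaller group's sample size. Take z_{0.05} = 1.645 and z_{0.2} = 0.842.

n₁ = 124

With allocation ratio k = n₂/n₁ = 4, Var(x̄₁−x̄₂) = σ²(1/n₁ + 1/(k·n₁)) = σ²·(k+1)/(k·n₁).
So n₁ = (1 + 1/k)·((z_{α/2} + z_β)/d)² = 1.250 × (2.487/0.25)².
n₁ = 1.250 × 98.96 = 123.7.
Round up: n₁ = 124, giving n₂ = 4 × 124 = 496.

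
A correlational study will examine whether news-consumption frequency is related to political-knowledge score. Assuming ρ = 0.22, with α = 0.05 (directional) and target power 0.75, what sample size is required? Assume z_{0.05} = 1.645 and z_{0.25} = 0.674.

Fisher's z: C = ½·ln((1+r)/(1−r)) = ½·ln(1.5641) = 0.2237.
n = ((z_{α} + z_β)/C)² + 3.
(1.645 + 0.674) / 0.2237 = 2.319 / 0.2237 = 10.367.
n = 10.367² + 3 = 107.47 + 3 = 110.5.
Round up.

n = 111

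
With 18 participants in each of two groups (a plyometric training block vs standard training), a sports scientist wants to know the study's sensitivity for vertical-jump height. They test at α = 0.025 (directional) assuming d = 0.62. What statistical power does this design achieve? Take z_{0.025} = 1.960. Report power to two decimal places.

power ≈ 0.46

For two equal groups, power = Φ(d·√(n/2) − z_{α}).
d·√(n/2) = 0.62 × √(18/2) = 0.62 × 3.000 = 1.860.
z_β = 1.860 − 1.960 = -0.100.
Power = Φ(-0.100) = 0.460.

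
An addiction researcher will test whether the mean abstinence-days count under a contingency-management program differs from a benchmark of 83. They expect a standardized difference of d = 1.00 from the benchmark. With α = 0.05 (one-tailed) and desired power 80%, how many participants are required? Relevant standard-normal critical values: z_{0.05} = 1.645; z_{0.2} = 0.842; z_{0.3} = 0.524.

For a one-sample test: n = ((z_{α} + z_β) / d)².
z_{α} + z_β = 1.645 + 0.842 = 2.487.
n = (2.487 / 1.00)² = 2.487² = 6.19.
Round up.

n = 7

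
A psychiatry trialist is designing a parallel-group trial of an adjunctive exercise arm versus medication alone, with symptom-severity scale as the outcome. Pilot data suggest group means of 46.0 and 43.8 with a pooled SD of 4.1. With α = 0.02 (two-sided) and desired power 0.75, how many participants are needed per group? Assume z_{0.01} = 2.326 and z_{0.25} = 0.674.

Cohen's d = |M₁ − M₂| / SD_pooled = |46.0 − 43.8| / 4.1 = 2.2 / 4.1 = 0.537.
For two independent groups with equal n: n = 2·((z_{α/2} + z_β) / d)².
z_{α/2} + z_β = 2.326 + 0.674 = 3.000.
n = 2 × (3.000 / 0.537)² = 2 × 5.587² = 2 × 31.21 = 62.4.
Round up to the next whole participant.

n = 63 per group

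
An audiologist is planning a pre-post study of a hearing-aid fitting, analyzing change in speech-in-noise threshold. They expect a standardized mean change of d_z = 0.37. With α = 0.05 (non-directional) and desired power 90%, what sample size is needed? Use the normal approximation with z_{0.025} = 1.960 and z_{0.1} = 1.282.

For a paired (one-sample on differences) test: n = ((z_{α/2} + z_β) / d)².
z_{α/2} + z_β = 1.960 + 1.282 = 3.242.
n = (3.242 / 0.37)² = 8.762² = 76.78.
Round up.

n = 77 pairs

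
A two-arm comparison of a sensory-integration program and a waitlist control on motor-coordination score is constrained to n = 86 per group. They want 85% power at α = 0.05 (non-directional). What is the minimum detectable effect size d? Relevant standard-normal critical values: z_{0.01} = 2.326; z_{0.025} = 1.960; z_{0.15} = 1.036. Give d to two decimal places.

For two independent groups of n = 86 each: d_min = (z_{α/2} + z_β)·√(2/n).
z-sum = 1.960 + 1.036 = 2.996.
d_min = 2.996 × √(2/86) = 2.996 × 0.1525 = 0.457.

d_min ≈ 0.46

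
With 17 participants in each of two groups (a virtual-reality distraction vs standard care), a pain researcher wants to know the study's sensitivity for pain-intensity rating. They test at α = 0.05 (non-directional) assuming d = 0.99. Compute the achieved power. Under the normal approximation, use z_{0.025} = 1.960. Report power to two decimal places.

power ≈ 0.82

For two equal groups, power = Φ(d·√(n/2) − z_{α/2}).
d·√(n/2) = 0.99 × √(17/2) = 0.99 × 2.915 = 2.886.
z_β = 2.886 − 1.960 = 0.926.
Power = Φ(0.926) = 0.823.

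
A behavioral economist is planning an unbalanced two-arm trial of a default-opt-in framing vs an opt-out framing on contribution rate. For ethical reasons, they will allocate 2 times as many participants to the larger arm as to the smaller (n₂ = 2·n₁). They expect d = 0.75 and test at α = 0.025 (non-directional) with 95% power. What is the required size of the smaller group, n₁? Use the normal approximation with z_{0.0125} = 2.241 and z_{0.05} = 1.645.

With allocation ratio k = n₂/n₁ = 2, Var(x̄₁−x̄₂) = σ²(1/n₁ + 1/(k·n₁)) = σ²·(k+1)/(k·n₁).
So n₁ = (1 + 1/k)·((z_{α/2} + z_β)/d)² = 1.500 × (3.886/0.75)².
n₁ = 1.500 × 26.85 = 40.3.
Round up: n₁ = 41, giving n₂ = 2 × 41 = 82.

n₁ = 41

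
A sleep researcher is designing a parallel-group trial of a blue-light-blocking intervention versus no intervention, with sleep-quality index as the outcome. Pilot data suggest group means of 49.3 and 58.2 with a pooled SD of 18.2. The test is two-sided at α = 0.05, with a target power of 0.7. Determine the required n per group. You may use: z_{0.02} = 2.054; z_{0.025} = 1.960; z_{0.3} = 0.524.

n = 52 per group

Cohen's d = |M₁ − M₂| / SD_pooled = |49.3 − 58.2| / 18.2 = 8.9 / 18.2 = 0.489.
For two independent groups with equal n: n = 2·((z_{α/2} + z_β) / d)².
z_{α/2} + z_β = 1.960 + 0.524 = 2.484.
n = 2 × (2.484 / 0.489)² = 2 × 5.080² = 2 × 25.80 = 51.6.
Round up to the next whole participant.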